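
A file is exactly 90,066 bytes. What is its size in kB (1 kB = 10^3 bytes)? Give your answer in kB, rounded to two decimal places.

90.07 kB

90,066 bytes given.
1 kB = 1,000 bytes
90,066 / 1,000 = 90.07 kB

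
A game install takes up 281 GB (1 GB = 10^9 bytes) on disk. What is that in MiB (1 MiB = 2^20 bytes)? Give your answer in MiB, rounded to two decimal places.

281 GB = 281 × 10^9 bytes = 281,000,000,000 bytes
1 MiB = 1,048,576 bytes
281,000,000,000 / 1,048,576 = 267,982.48 MiB

267,982.48 MiB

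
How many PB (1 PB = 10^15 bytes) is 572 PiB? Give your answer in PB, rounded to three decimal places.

572 PiB = 572 × 2^50 bytes = 644,014,746,713,980,928 bytes
1 PB = 1,000,000,000,000,000 bytes
644,014,746,713,980,928 / 1,000,000,000,000,000 = 644.015 PB

644.015 PB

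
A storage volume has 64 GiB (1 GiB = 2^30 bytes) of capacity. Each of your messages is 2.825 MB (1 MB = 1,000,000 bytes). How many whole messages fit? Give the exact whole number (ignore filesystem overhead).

Capacity: 64 GiB = 68,719,476,736 bytes
Per item: 2.825 MB = 2,825,000 bytes
⌊68,719,476,736 / 2,825,000⌋ = 24,325

24,325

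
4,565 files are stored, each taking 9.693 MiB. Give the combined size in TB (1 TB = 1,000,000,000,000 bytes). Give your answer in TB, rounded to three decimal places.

Total = 4,565 × 9.693 MiB = 44248.545 MiB
= 44248.545 × 1,048,576 bytes = 46,397,962,321.92 bytes
1 TB = 1,000,000,000,000 bytes
46,397,962,321.92 / 1,000,000,000,000 = 0.046 TB

0.046 TB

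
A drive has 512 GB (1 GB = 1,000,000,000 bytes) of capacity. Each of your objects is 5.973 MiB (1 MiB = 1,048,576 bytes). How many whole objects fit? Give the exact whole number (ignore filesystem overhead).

Capacity: 512 GB = 512,000,000,000 bytes
Per item: 5.973 MiB = 6,263,144.448 bytes
⌊512,000,000,000 / 6,263,144.448⌋ = 81,748

81,748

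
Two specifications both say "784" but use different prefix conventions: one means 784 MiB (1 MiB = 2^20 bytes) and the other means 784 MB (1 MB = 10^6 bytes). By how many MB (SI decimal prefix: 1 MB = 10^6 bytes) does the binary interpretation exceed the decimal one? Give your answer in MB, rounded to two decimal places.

784 MiB = 784 × 1,048,576 = 822,083,584 bytes
784 MB = 784 × 1,000,000 = 784,000,000 bytes
difference = 38,083,584 bytes
38,083,584 / 1,000,000 = 38.08 MB

38.08 MB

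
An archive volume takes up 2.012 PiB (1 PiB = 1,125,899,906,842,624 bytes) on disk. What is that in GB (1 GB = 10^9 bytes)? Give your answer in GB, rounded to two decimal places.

2.012 PiB = 2.012 × 2^50 bytes = 2,265,310,612,567,359.488 bytes
1 GB = 10^9 bytes = 1,000,000,000 bytes
2,265,310,612,567,359.488 / 1,000,000,000 = 2,265,310.61 GB

2,265,310.61 GB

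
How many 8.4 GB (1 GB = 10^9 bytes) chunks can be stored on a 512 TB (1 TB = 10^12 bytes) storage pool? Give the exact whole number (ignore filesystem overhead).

Capacity: 512 TB = 512,000,000,000,000 bytes
Per item: 8.4 GB = 8,400,000,000 bytes
⌊512,000,000,000,000 / 8,400,000,000⌋ = 60,952

60,952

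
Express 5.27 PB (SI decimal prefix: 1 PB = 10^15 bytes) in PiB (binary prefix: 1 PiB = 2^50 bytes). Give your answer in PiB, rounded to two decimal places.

4.68 PiB

5.27 PB × 1,000,000,000,000,000 bytes/PB = 5,270,000,000,000,000 bytes
1 PiB = 1,125,899,906,842,624 bytes
5,270,000,000,000,000 / 1,125,899,906,842,624 = 4.68 PiB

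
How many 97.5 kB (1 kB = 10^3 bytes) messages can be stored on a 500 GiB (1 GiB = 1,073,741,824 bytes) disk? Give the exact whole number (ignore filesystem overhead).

5,506,368

Capacity: 500 GiB = 536,870,912,000 bytes
Per item: 97.5 kB = 97,500 bytes
⌊536,870,912,000 / 97,500⌋ = 5,506,368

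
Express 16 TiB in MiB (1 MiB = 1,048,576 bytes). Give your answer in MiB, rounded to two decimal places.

16 TiB × 1,099,511,627,776 bytes/TiB = 17,592,186,044,416 bytes
1 MiB = 2^20 bytes = 1,048,576 bytes
17,592,186,044,416 / 1,048,576 = 16,777,216.00 MiB

16,777,216.00 MiB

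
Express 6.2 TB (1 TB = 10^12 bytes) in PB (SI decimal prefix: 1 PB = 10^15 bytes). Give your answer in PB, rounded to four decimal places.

6.2 TB = 6.2 × 10^12 bytes = 6,200,000,000,000 bytes
1 PB = 1,000,000,000,000,000 bytes
6,200,000,000,000 / 1,000,000,000,000,000 = 0.0062 PB

0.0062 PB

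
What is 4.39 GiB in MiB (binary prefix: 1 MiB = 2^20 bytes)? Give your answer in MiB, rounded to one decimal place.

4,495.4 MiB

4.39 GiB = 4.39 × 2^30 bytes = 4,713,726,607.36 bytes
1 MiB = 1,048,576 bytes
4,713,726,607.36 / 1,048,576 = 4,495.4 MiB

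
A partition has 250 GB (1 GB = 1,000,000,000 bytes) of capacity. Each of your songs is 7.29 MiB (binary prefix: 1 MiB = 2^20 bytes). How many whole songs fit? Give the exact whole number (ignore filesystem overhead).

32,704

Capacity: 250 GB = 250,000,000,000 bytes
Per item: 7.29 MiB = 7,644,119.04 bytes
⌊250,000,000,000 / 7,644,119.04⌋ = 32,704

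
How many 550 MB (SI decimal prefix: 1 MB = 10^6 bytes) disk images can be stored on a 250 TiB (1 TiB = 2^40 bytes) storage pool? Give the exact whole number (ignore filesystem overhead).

Capacity: 250 TiB = 274,877,906,944,000 bytes
Per item: 550 MB = 550,000,000 bytes
⌊274,877,906,944,000 / 550,000,000⌋ = 499,778

499,778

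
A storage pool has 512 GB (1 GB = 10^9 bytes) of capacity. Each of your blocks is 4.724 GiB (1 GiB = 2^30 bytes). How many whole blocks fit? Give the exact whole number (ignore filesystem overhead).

100

Capacity: 512 GB = 512,000,000,000 bytes
Per item: 4.724 GiB = 5,072,356,376.576 bytes
⌊512,000,000,000 / 5,072,356,376.576⌋ = 100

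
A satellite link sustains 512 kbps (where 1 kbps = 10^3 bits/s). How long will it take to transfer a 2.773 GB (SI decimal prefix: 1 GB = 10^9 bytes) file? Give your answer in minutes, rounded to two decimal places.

722.14 minutes

2.773 GB = 2,773,000,000 bytes = 22,184,000,000 bits
512 kbps = 512,000 bits/s
time = 22,184,000,000 / 512,000 = 43,328.125 s
43,328.125 s / 60 = 722.14 minutes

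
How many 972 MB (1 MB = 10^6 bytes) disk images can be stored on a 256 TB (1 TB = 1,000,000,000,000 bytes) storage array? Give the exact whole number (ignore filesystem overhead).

Capacity: 256 TB = 256,000,000,000,000 bytes
Per item: 972 MB = 972,000,000 bytes
⌊256,000,000,000,000 / 972,000,000⌋ = 263,374

263,374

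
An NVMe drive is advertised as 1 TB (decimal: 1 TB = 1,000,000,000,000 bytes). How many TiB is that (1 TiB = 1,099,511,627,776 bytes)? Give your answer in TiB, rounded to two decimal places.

0.91 TiB

1 TB = 1 × 10^12 bytes = 1,000,000,000,000 bytes
1 TiB = 2^40 bytes = 1,099,511,627,776 bytes
1,000,000,000,000 / 1,099,511,627,776 = 0.91 TiB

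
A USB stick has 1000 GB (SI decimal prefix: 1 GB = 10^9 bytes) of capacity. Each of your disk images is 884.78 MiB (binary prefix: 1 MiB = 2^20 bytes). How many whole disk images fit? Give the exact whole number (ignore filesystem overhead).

Capacity: 1000 GB = 1,000,000,000,000 bytes
Per item: 884.78 MiB = 927,759,073.28 bytes
⌊1,000,000,000,000 / 927,759,073.28⌋ = 1,077

1,077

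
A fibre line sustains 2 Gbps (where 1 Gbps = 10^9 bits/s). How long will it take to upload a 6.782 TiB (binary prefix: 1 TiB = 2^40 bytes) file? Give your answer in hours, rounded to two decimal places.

6.782 TiB = 7,456,887,859,576.832 bytes = 59,655,102,876,614.656 bits
2 Gbps = 2,000,000,000 bits/s
time = 59,655,102,876,614.656 / 2,000,000,000 = 29,827.5514 s
29,827.5514 s / 3600 = 8.29 hours

8.29 hours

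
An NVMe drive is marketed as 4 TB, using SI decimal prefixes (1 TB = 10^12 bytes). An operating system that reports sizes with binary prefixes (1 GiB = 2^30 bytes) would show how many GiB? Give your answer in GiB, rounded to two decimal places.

3,725.29 GiB

4 TB = 4 × 10^12 bytes = 4,000,000,000,000 bytes
1 GiB = 2^30 bytes = 1,073,741,824 bytes
4,000,000,000,000 / 1,073,741,824 = 3,725.29 GiB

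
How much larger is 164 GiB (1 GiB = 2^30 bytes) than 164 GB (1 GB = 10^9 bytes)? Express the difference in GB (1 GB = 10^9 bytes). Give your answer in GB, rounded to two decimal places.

12.09 GB

164 GiB = 164 × 1,073,741,824 = 176,093,659,136 bytes
164 GB = 164 × 1,000,000,000 = 164,000,000,000 bytes
difference = 12,093,659,136 bytes
12,093,659,136 / 1,000,000,000 = 12.09 GB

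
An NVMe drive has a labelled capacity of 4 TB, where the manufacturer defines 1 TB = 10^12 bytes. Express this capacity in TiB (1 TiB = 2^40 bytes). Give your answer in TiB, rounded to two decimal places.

4 TB × 1,000,000,000,000 bytes/TB = 4,000,000,000,000 bytes
1 TiB = 2^40 bytes = 1,099,511,627,776 bytes
4,000,000,000,000 / 1,099,511,627,776 = 3.64 TiB

3.64 TiB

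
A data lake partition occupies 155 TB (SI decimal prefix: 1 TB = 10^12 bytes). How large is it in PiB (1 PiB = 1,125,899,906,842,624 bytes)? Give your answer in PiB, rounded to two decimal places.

155 TB × 1,000,000,000,000 bytes/TB = 155,000,000,000,000 bytes
1 PiB = 1,125,899,906,842,624 bytes
155,000,000,000,000 / 1,125,899,906,842,624 = 0.14 PiB

0.14 PiB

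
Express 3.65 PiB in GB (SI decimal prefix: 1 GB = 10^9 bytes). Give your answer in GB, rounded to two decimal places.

3.65 PiB = 3.65 × 2^50 bytes = 4,109,534,659,975,577.6 bytes
1 GB = 10^9 bytes = 1,000,000,000 bytes
4,109,534,659,975,577.6 / 1,000,000,000 = 4,109,534.66 GB

4,109,534.66 GB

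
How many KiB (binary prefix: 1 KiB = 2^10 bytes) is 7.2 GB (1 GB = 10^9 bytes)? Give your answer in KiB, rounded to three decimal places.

7.2 GB × 1,000,000,000 bytes/GB = 7,200,000,000 bytes
1 KiB = 1,024 bytes
7,200,000,000 / 1,024 = 7,031,250.000 KiB

7,031,250.000 KiB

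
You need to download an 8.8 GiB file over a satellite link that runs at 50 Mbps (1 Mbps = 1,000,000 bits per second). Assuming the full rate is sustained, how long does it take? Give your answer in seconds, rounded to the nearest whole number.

8.8 GiB = 9,448,928,051.2 bytes = 75,591,424,409.6 bits
50 Mbps = 50,000,000 bits/s
time = 75,591,424,409.6 / 50,000,000 = 1,512 s

1,512 seconds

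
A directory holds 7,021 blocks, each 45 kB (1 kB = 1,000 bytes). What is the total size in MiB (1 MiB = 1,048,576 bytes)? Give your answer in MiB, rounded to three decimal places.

301.309 MiB

Total = 7,021 × 45 kB = 315,945 kB
= 315,945 × 1,000 bytes = 315,945,000 bytes
1 MiB = 1,048,576 bytes
315,945,000 / 1,048,576 = 301.309 MiB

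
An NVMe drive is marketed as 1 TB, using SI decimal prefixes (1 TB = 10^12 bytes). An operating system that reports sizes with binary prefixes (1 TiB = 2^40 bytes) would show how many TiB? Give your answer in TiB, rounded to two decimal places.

0.91 TiB

1 TB × 1,000,000,000,000 bytes/TB = 1,000,000,000,000 bytes
1 TiB = 1,099,511,627,776 bytes
1,000,000,000,000 / 1,099,511,627,776 = 0.91 TiB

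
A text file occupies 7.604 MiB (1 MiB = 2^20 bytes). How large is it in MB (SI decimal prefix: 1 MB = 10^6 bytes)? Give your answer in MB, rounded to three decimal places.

7.973 MB

7.604 MiB × 1,048,576 bytes/MiB = 7,973,371.904 bytes
1 MB = 1,000,000 bytes
7,973,371.904 / 1,000,000 = 7.973 MB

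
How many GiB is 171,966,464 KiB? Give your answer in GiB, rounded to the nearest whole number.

164 GiB

171,966,464 KiB = 171,966,464 × 2^10 bytes = 176,093,659,136 bytes
1 GiB = 1,073,741,824 bytes
176,093,659,136 / 1,073,741,824 = 164 GiB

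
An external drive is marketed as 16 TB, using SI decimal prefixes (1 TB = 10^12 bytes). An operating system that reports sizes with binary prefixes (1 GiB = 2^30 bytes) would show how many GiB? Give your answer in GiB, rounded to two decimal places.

16 TB = 16 × 10^12 bytes = 16,000,000,000,000 bytes
1 GiB = 2^30 bytes = 1,073,741,824 bytes
16,000,000,000,000 / 1,073,741,824 = 14,901.16 GiB

14,901.16 GiB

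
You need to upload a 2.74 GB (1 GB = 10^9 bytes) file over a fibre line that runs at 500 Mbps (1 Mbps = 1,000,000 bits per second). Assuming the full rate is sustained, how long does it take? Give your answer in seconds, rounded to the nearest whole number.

2.74 GB = 2,740,000,000 bytes = 21,920,000,000 bits
500 Mbps = 500,000,000 bits/s
time = 21,920,000,000 / 500,000,000 = 44 s

44 seconds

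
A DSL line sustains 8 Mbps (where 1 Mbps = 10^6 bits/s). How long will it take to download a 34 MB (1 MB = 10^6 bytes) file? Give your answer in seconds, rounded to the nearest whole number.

34 seconds

34 MB = 34,000,000 bytes = 272,000,000 bits
8 Mbps = 8,000,000 bits/s
time = 272,000,000 / 8,000,000 = 34 s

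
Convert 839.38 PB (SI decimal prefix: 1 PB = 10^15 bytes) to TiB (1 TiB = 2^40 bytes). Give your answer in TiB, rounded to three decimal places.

839.38 PB × 1,000,000,000,000,000 bytes/PB = 839,380,000,000,000,000 bytes
1 TiB = 1,099,511,627,776 bytes
839,380,000,000,000,000 / 1,099,511,627,776 = 763,411.663 TiB

763,411.663 TiB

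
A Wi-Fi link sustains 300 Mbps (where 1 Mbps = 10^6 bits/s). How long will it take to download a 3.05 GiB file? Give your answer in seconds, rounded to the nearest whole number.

3.05 GiB = 3,274,912,563.2 bytes = 26,199,300,505.6 bits
300 Mbps = 300,000,000 bits/s
time = 26,199,300,505.6 / 300,000,000 = 87 s

87 seconds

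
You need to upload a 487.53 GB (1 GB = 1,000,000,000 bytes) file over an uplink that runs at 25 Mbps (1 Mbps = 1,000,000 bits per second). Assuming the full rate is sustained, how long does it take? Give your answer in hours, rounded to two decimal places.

43.34 hours

487.53 GB = 487,530,000,000 bytes = 3,900,240,000,000 bits
25 Mbps = 25,000,000 bits/s
time = 3,900,240,000,000 / 25,000,000 = 156,009.6000 s
156,009.6000 s / 3600 = 43.34 hours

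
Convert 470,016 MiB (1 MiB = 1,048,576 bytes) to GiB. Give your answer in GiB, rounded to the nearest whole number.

459 GiB

470,016 MiB × 1,048,576 bytes/MiB = 492,847,497,216 bytes
1 GiB = 2^30 bytes = 1,073,741,824 bytes
492,847,497,216 / 1,073,741,824 = 459 GiB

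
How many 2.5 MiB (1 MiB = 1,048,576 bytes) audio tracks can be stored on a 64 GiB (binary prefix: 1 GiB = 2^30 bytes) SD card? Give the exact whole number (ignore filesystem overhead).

Capacity: 64 GiB = 68,719,476,736 bytes
Per item: 2.5 MiB = 2,621,440 bytes
⌊68,719,476,736 / 2,621,440⌋ = 26,214

26,214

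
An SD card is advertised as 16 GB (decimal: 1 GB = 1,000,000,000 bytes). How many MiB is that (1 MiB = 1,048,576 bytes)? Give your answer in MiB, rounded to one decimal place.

15,258.8 MiB

16 GB = 16 × 10^9 bytes = 16,000,000,000 bytes
1 MiB = 2^20 bytes = 1,048,576 bytes
16,000,000,000 / 1,048,576 = 15,258.8 MiB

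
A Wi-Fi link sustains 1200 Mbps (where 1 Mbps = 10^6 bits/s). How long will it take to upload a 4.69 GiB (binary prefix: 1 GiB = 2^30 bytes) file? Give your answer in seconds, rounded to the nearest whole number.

4.69 GiB = 5,035,849,154.56 bytes = 40,286,793,236.48 bits
1200 Mbps = 1,200,000,000 bits/s
time = 40,286,793,236.48 / 1,200,000,000 = 34 s

34 seconds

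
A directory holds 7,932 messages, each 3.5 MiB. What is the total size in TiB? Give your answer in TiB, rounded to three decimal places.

0.026 TiB

Total = 7,932 × 3.5 MiB = 27,762 MiB
= 27,762 × 1,048,576 bytes = 29,110,566,912 bytes
1 TiB = 1,099,511,627,776 bytes
29,110,566,912 / 1,099,511,627,776 = 0.026 TiB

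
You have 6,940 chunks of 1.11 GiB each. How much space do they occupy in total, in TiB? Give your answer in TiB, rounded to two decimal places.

Total = 6,940 × 1.11 GiB = 7703.4 GiB
= 7703.4 × 1,073,741,824 bytes = 8,271,462,767,001.6 bytes
1 TiB = 1,099,511,627,776 bytes
8,271,462,767,001.6 / 1,099,511,627,776 = 7.52 TiB

7.52 TiB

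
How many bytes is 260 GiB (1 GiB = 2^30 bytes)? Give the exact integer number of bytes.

260 × 1,073,741,824 = 279,172,874,240 bytes  (1 GiB = 2^30 bytes)

279,172,874,240 bytes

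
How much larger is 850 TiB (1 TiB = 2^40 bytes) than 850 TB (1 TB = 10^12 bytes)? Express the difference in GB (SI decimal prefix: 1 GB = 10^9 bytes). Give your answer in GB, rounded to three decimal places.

850 TiB = 850 × 1,099,511,627,776 = 934,584,883,609,600 bytes
850 TB = 850 × 1,000,000,000,000 = 850,000,000,000,000 bytes
difference = 84,584,883,609,600 bytes
84,584,883,609,600 / 1,000,000,000 = 84,584.884 GB

84,584.884 GB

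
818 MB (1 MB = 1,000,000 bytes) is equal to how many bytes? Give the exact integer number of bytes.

818 × 1,000,000 = 818,000,000 bytes

818,000,000 bytes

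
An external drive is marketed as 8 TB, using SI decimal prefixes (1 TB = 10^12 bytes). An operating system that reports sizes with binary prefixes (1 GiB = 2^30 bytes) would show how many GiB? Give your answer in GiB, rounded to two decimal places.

8 TB × 1,000,000,000,000 bytes/TB = 8,000,000,000,000 bytes
1 GiB = 2^30 bytes = 1,073,741,824 bytes
8,000,000,000,000 / 1,073,741,824 = 7,450.58 GiB

7,450.58 GiB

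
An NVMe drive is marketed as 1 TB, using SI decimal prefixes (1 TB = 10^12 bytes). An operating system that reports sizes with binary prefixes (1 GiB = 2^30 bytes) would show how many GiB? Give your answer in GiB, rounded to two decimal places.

1 TB = 1 × 10^12 bytes = 1,000,000,000,000 bytes
1 GiB = 1,073,741,824 bytes
1,000,000,000,000 / 1,073,741,824 = 931.32 GiB

931.32 GiB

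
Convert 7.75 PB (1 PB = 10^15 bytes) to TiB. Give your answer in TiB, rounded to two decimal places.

7,048.58 TiB

7.75 PB × 1,000,000,000,000,000 bytes/PB = 7,750,000,000,000,000 bytes
1 TiB = 2^40 bytes = 1,099,511,627,776 bytes
7,750,000,000,000,000 / 1,099,511,627,776 = 7,048.58 TiB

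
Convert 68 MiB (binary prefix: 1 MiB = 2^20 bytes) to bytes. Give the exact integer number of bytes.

68 × 1,048,576 = 71,303,168 bytes  (1 MiB = 2^20 bytes)

71,303,168 bytes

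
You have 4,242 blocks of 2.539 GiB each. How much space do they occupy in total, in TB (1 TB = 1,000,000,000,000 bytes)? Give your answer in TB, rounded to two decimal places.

11.56 TB

Total = 4,242 × 2.539 GiB = 10770.438 GiB
= 10770.438 × 1,073,741,824 bytes = 11,564,669,743,398.912 bytes
1 TB = 1,000,000,000,000 bytes
11,564,669,743,398.912 / 1,000,000,000,000 = 11.56 TB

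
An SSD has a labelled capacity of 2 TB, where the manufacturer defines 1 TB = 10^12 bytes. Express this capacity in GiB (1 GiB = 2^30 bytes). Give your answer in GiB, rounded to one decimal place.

2 TB = 2 × 10^12 bytes = 2,000,000,000,000 bytes
1 GiB = 2^30 bytes = 1,073,741,824 bytes
2,000,000,000,000 / 1,073,741,824 = 1,862.6 GiB

1,862.6 GiB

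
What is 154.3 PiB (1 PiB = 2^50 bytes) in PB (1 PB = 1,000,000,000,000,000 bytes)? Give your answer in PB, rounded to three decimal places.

154.3 PiB × 1,125,899,906,842,624 bytes/PiB = 173,726,355,625,816,883.2 bytes
1 PB = 10^15 bytes = 1,000,000,000,000,000 bytes
173,726,355,625,816,883.2 / 1,000,000,000,000,000 = 173.726 PB

173.726 PB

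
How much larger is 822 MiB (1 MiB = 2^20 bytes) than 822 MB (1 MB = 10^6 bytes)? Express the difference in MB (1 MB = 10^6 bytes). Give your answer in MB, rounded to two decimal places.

39.93 MB

822 MiB = 822 × 1,048,576 = 861,929,472 bytes
822 MB = 822 × 1,000,000 = 822,000,000 bytes
difference = 39,929,472 bytes
39,929,472 / 1,000,000 = 39.93 MB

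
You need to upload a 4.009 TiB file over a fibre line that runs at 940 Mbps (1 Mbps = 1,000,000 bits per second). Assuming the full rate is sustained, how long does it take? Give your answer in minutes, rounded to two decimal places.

4.009 TiB = 4,407,942,115,753.984 bytes = 35,263,536,926,031.872 bits
940 Mbps = 940,000,000 bits/s
time = 35,263,536,926,031.872 / 940,000,000 = 37,514.401 s
37,514.401 s / 60 = 625.24 minutes

625.24 minutes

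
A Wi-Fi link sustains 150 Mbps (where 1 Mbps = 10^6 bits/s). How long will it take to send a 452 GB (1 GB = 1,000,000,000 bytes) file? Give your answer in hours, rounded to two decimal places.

452 GB = 452,000,000,000 bytes = 3,616,000,000,000 bits
150 Mbps = 150,000,000 bits/s
time = 3,616,000,000,000 / 150,000,000 = 24,106.6667 s
24,106.6667 s / 3600 = 6.70 hours

6.70 hours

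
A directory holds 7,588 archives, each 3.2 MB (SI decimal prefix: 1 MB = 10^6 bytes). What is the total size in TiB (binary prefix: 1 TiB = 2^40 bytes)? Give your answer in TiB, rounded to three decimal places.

0.022 TiB

Total = 7,588 × 3.2 MB = 24281.6 MB
= 24281.6 × 1,000,000 bytes = 24,281,600,000 bytes
1 TiB = 1,099,511,627,776 bytes
24,281,600,000 / 1,099,511,627,776 = 0.022 TiB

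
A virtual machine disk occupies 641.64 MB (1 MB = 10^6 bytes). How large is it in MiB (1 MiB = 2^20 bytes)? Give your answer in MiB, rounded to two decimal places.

611.92 MiB

641.64 MB = 641.64 × 10^6 bytes = 641,640,000 bytes
1 MiB = 2^20 bytes = 1,048,576 bytes
641,640,000 / 1,048,576 = 611.92 MiB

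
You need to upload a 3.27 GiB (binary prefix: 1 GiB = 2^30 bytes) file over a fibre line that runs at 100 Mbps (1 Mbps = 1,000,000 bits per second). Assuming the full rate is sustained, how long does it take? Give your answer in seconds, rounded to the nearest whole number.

3.27 GiB = 3,511,135,764.48 bytes = 28,089,086,115.84 bits
100 Mbps = 100,000,000 bits/s
time = 28,089,086,115.84 / 100,000,000 = 281 s

281 seconds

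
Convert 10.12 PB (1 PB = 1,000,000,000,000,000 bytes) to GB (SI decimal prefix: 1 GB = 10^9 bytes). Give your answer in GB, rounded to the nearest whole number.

10,120,000 GB

10.12 PB = 10.12 × 10^15 bytes = 10,120,000,000,000,000 bytes
1 GB = 1,000,000,000 bytes
10,120,000,000,000,000 / 1,000,000,000 = 10,120,000 GB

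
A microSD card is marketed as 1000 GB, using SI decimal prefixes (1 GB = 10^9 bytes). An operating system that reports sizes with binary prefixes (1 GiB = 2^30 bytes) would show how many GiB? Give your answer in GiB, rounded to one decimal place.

931.3 GiB

1000 GB = 1000 × 10^9 bytes = 1,000,000,000,000 bytes
1 GiB = 1,073,741,824 bytes
1,000,000,000,000 / 1,073,741,824 = 931.3 GiB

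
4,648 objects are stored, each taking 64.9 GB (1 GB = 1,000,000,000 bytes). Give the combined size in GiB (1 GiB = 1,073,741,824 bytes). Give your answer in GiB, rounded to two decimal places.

Total = 4,648 × 64.9 GB = 301655.2 GB
= 301655.2 × 1,000,000,000 bytes = 301,655,200,000,000 bytes
1 GiB = 1,073,741,824 bytes
301,655,200,000,000 / 1,073,741,824 = 280,938.30 GiB

280,938.30 GiB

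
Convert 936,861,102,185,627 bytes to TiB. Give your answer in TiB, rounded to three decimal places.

936,861,102,185,627 bytes given.
1 TiB = 1,099,511,627,776 bytes
936,861,102,185,627 / 1,099,511,627,776 = 852.070 TiB

852.070 TiB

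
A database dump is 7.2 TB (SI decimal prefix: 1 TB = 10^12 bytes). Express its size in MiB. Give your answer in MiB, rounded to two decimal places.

7.2 TB = 7.2 × 10^12 bytes = 7,200,000,000,000 bytes
1 MiB = 2^20 bytes = 1,048,576 bytes
7,200,000,000,000 / 1,048,576 = 6,866,455.08 MiB

6,866,455.08 MiB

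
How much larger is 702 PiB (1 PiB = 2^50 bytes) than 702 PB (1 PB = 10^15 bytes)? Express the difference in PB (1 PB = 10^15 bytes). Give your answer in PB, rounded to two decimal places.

702 PiB = 702 × 1,125,899,906,842,624 = 790,381,734,603,522,048 bytes
702 PB = 702 × 1,000,000,000,000,000 = 702,000,000,000,000,000 bytes
difference = 88,381,734,603,522,048 bytes
88,381,734,603,522,048 / 1,000,000,000,000,000 = 88.38 PB

88.38 PB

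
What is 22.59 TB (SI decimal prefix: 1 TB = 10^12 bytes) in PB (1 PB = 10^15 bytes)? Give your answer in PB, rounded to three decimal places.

22.59 TB × 1,000,000,000,000 bytes/TB = 22,590,000,000,000 bytes
1 PB = 1,000,000,000,000,000 bytes
22,590,000,000,000 / 1,000,000,000,000,000 = 0.023 PB

0.023 PB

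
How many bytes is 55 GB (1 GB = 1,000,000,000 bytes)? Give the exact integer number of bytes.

55,000,000,000 bytes

55 × 1,000,000,000 = 55,000,000,000 bytes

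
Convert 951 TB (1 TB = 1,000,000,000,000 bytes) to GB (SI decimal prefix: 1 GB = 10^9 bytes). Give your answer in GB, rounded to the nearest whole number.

951 TB = 951 × 10^12 bytes = 951,000,000,000,000 bytes
1 GB = 1,000,000,000 bytes
951,000,000,000,000 / 1,000,000,000 = 951,000 GB

951,000 GB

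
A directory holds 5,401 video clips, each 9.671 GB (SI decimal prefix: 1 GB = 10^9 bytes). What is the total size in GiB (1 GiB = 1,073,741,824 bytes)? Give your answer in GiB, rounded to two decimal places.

Total = 5,401 × 9.671 GB = 52233.071 GB
= 52233.071 × 1,000,000,000 bytes = 52,233,071,000,000 bytes
1 GiB = 1,073,741,824 bytes
52,233,071,000,000 / 1,073,741,824 = 48,645.84 GiB

48,645.84 GiB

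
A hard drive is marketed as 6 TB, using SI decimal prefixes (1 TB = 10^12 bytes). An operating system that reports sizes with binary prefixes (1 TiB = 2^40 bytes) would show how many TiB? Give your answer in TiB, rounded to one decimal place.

5.5 TiB

6 TB = 6 × 10^12 bytes = 6,000,000,000,000 bytes
1 TiB = 2^40 bytes = 1,099,511,627,776 bytes
6,000,000,000,000 / 1,099,511,627,776 = 5.5 TiB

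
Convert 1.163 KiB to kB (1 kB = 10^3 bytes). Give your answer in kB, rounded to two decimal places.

1.19 kB

1.163 KiB × 1,024 bytes/KiB = 1,190.912 bytes
1 kB = 10^3 bytes = 1,000 bytes
1,190.912 / 1,000 = 1.19 kB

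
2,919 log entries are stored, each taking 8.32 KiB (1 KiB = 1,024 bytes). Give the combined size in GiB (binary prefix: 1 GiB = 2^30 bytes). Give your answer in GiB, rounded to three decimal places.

0.023 GiB

Total = 2,919 × 8.32 KiB = 24286.08 KiB
= 24286.08 × 1,024 bytes = 24,868,945.92 bytes
1 GiB = 1,073,741,824 bytes
24,868,945.92 / 1,073,741,824 = 0.023 GiB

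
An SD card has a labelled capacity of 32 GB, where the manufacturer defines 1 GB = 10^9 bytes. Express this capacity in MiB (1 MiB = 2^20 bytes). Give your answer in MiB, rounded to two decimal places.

30,517.58 MiB

32 GB = 32 × 10^9 bytes = 32,000,000,000 bytes
1 MiB = 1,048,576 bytes
32,000,000,000 / 1,048,576 = 30,517.58 MiB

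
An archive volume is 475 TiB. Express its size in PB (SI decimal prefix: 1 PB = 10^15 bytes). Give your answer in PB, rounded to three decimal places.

0.522 PB

475 TiB = 475 × 2^40 bytes = 522,268,023,193,600 bytes
1 PB = 1,000,000,000,000,000 bytes
522,268,023,193,600 / 1,000,000,000,000,000 = 0.522 PB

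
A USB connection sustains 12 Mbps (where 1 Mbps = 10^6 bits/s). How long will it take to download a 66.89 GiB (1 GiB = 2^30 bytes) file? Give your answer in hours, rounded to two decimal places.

66.89 GiB = 71,822,590,607.36 bytes = 574,580,724,858.88 bits
12 Mbps = 12,000,000 bits/s
time = 574,580,724,858.88 / 12,000,000 = 47,881.7271 s
47,881.7271 s / 3600 = 13.30 hours

13.30 hours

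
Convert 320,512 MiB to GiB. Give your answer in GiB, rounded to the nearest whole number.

320,512 MiB = 320,512 × 2^20 bytes = 336,081,190,912 bytes
1 GiB = 1,073,741,824 bytes
336,081,190,912 / 1,073,741,824 = 313 GiB

313 GiB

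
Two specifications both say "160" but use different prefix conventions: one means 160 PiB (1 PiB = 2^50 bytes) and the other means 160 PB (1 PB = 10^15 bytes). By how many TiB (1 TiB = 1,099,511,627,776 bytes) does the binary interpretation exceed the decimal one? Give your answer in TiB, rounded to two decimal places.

160 PiB = 160 × 1,125,899,906,842,624 = 180,143,985,094,819,840 bytes
160 PB = 160 × 1,000,000,000,000,000 = 160,000,000,000,000,000 bytes
difference = 20,143,985,094,819,840 bytes
20,143,985,094,819,840 / 1,099,511,627,776 = 18,320.85 TiB

18,320.85 TiB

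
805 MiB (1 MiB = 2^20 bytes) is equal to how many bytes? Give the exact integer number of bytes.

805 × 1,048,576 = 844,103,680 bytes

844,103,680 bytes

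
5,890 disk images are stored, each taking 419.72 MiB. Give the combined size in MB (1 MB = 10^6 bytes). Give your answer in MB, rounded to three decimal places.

2,592,237.997 MB

Total = 5,890 × 419.72 MiB = 2472150.8 MiB
= 2472150.8 × 1,048,576 bytes = 2,592,237,997,260.8 bytes
1 MB = 1,000,000 bytes
2,592,237,997,260.8 / 1,000,000 = 2,592,237.997 MB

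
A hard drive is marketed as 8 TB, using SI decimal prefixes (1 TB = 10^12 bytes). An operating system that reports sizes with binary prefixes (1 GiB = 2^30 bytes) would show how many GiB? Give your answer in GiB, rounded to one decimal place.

8 TB = 8 × 10^12 bytes = 8,000,000,000,000 bytes
1 GiB = 1,073,741,824 bytes
8,000,000,000,000 / 1,073,741,824 = 7,450.6 GiB

7,450.6 GiB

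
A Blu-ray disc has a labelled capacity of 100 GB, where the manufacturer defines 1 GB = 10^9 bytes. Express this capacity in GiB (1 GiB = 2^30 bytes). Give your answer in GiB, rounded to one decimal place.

93.1 GiB

100 GB × 1,000,000,000 bytes/GB = 100,000,000,000 bytes
1 GiB = 1,073,741,824 bytes
100,000,000,000 / 1,073,741,824 = 93.1 GiB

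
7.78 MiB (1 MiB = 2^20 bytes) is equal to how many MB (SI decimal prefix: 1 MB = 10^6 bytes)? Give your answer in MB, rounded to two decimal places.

8.16 MB

7.78 MiB = 7.78 × 2^20 bytes = 8,157,921.28 bytes
1 MB = 1,000,000 bytes
8,157,921.28 / 1,000,000 = 8.16 MB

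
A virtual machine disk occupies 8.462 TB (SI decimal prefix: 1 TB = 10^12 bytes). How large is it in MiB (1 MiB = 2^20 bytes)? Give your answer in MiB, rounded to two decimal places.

8,069,992.07 MiB

8.462 TB × 1,000,000,000,000 bytes/TB = 8,462,000,000,000 bytes
1 MiB = 2^20 bytes = 1,048,576 bytes
8,462,000,000,000 / 1,048,576 = 8,069,992.07 MiB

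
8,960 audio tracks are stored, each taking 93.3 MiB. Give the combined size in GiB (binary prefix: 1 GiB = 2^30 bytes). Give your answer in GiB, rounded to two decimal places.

Total = 8,960 × 93.3 MiB = 835,968 MiB
= 835,968 × 1,048,576 bytes = 876,575,981,568 bytes
1 GiB = 1,073,741,824 bytes
876,575,981,568 / 1,073,741,824 = 816.38 GiB

816.38 GiB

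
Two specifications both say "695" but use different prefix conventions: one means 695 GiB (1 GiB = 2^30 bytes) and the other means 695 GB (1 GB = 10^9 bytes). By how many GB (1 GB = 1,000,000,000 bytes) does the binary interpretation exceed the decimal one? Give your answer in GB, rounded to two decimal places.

695 GiB = 695 × 1,073,741,824 = 746,250,567,680 bytes
695 GB = 695 × 1,000,000,000 = 695,000,000,000 bytes
difference = 51,250,567,680 bytes
51,250,567,680 / 1,000,000,000 = 51.25 GB

51.25 GB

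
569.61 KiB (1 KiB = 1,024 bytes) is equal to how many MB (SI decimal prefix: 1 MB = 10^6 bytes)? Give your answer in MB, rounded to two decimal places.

569.61 KiB = 569.61 × 2^10 bytes = 583,280.64 bytes
1 MB = 1,000,000 bytes
583,280.64 / 1,000,000 = 0.58 MB

0.58 MB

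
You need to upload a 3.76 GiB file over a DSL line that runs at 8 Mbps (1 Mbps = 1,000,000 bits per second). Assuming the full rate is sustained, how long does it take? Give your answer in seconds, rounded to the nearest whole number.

4,037 seconds

3.76 GiB = 4,037,269,258.24 bytes = 32,298,154,065.92 bits
8 Mbps = 8,000,000 bits/s
time = 32,298,154,065.92 / 8,000,000 = 4,037 s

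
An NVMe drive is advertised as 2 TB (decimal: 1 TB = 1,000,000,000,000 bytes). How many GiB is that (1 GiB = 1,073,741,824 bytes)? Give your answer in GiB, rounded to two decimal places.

2 TB = 2 × 10^12 bytes = 2,000,000,000,000 bytes
1 GiB = 1,073,741,824 bytes
2,000,000,000,000 / 1,073,741,824 = 1,862.65 GiB

1,862.65 GiB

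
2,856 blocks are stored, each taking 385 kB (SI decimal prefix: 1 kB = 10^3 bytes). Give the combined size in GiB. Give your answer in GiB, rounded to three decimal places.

1.024 GiB

Total = 2,856 × 385 kB = 1,099,560 kB
= 1,099,560 × 1,000 bytes = 1,099,560,000 bytes
1 GiB = 1,073,741,824 bytes
1,099,560,000 / 1,073,741,824 = 1.024 GiB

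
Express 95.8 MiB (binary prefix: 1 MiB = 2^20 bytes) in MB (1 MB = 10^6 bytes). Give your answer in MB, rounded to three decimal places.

95.8 MiB = 95.8 × 2^20 bytes = 100,453,580.8 bytes
1 MB = 1,000,000 bytes
100,453,580.8 / 1,000,000 = 100.454 MB

100.454 MB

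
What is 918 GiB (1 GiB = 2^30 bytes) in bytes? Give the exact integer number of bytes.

918 × 1,073,741,824 = 985,694,994,432 bytes  (1 GiB = 2^30 bytes)

985,694,994,432 bytes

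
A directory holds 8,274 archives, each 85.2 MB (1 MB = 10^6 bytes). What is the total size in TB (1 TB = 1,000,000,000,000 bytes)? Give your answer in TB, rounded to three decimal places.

0.705 TB

Total = 8,274 × 85.2 MB = 704944.8 MB
= 704944.8 × 1,000,000 bytes = 704,944,800,000 bytes
1 TB = 1,000,000,000,000 bytes
704,944,800,000 / 1,000,000,000,000 = 0.705 TB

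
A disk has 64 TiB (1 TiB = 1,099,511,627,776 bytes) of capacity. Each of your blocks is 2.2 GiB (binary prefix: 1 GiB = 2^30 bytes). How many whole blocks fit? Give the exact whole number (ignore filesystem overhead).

29,789

Capacity: 64 TiB = 70,368,744,177,664 bytes
Per item: 2.2 GiB = 2,362,232,012.8 bytes
⌊70,368,744,177,664 / 2,362,232,012.8⌋ = 29,789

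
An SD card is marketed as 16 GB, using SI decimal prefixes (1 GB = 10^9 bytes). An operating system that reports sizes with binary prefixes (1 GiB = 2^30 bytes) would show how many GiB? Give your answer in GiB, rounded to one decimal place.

16 GB × 1,000,000,000 bytes/GB = 16,000,000,000 bytes
1 GiB = 1,073,741,824 bytes
16,000,000,000 / 1,073,741,824 = 14.9 GiB

14.9 GiB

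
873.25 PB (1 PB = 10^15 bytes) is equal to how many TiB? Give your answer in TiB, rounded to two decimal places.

873.25 PB = 873.25 × 10^15 bytes = 873,250,000,000,000,000 bytes
1 TiB = 1,099,511,627,776 bytes
873,250,000,000,000,000 / 1,099,511,627,776 = 794,216.25 TiB

794,216.25 TiB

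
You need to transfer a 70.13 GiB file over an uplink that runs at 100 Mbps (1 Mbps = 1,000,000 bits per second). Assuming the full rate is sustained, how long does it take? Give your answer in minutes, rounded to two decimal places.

100.40 minutes

70.13 GiB = 75,301,514,117.12 bytes = 602,412,112,936.96 bits
100 Mbps = 100,000,000 bits/s
time = 602,412,112,936.96 / 100,000,000 = 6,024.121 s
6,024.121 s / 60 = 100.40 minutes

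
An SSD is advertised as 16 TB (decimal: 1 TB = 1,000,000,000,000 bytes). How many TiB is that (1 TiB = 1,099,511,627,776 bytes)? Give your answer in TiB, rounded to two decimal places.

14.55 TiB

16 TB = 16 × 10^12 bytes = 16,000,000,000,000 bytes
1 TiB = 2^40 bytes = 1,099,511,627,776 bytes
16,000,000,000,000 / 1,099,511,627,776 = 14.55 TiB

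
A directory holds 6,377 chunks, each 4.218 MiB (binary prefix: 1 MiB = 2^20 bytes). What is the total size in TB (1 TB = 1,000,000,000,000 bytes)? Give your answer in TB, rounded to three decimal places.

Total = 6,377 × 4.218 MiB = 26898.186 MiB
= 26898.186 × 1,048,576 bytes = 28,204,792,283.136 bytes
1 TB = 1,000,000,000,000 bytes
28,204,792,283.136 / 1,000,000,000,000 = 0.028 TB

0.028 TB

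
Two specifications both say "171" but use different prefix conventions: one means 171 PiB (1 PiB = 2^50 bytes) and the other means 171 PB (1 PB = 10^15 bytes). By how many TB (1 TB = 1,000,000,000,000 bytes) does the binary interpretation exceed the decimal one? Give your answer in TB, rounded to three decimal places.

21,528.884 TB

171 PiB = 171 × 1,125,899,906,842,624 = 192,528,884,070,088,704 bytes
171 PB = 171 × 1,000,000,000,000,000 = 171,000,000,000,000,000 bytes
difference = 21,528,884,070,088,704 bytes
21,528,884,070,088,704 / 1,000,000,000,000 = 21,528.884 TB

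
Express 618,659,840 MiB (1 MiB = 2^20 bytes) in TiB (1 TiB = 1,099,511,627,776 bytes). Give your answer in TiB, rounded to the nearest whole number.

618,659,840 MiB = 618,659,840 × 2^20 bytes = 648,711,860,387,840 bytes
1 TiB = 1,099,511,627,776 bytes
648,711,860,387,840 / 1,099,511,627,776 = 590 TiB

590 TiB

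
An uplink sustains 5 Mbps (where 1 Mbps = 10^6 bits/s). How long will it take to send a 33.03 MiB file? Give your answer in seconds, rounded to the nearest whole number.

55 seconds

33.03 MiB = 34,634,465.28 bytes = 277,075,722.24 bits
5 Mbps = 5,000,000 bits/s
time = 277,075,722.24 / 5,000,000 = 55 s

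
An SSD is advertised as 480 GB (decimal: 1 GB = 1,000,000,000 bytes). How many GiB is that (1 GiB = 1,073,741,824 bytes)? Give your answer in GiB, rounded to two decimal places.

480 GB = 480 × 10^9 bytes = 480,000,000,000 bytes
1 GiB = 2^30 bytes = 1,073,741,824 bytes
480,000,000,000 / 1,073,741,824 = 447.03 GiB

447.03 GiB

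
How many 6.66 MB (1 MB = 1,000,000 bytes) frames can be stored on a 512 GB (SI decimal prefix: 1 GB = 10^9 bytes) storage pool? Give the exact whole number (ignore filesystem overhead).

76,876

Capacity: 512 GB = 512,000,000,000 bytes
Per item: 6.66 MB = 6,660,000 bytes
⌊512,000,000,000 / 6,660,000⌋ = 76,876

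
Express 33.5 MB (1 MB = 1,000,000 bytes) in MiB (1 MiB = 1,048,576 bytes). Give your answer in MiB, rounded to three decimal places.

31.948 MiB

33.5 MB = 33.5 × 10^6 bytes = 33,500,000 bytes
1 MiB = 1,048,576 bytes
33,500,000 / 1,048,576 = 31.948 MiB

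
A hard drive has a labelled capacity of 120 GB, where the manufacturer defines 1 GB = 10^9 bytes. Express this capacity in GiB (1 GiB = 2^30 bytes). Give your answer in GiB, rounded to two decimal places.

111.76 GiB

120 GB × 1,000,000,000 bytes/GB = 120,000,000,000 bytes
1 GiB = 2^30 bytes = 1,073,741,824 bytes
120,000,000,000 / 1,073,741,824 = 111.76 GiB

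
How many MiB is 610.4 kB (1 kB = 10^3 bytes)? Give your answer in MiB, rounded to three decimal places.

0.582 MiB

610.4 kB = 610.4 × 10^3 bytes = 610,400 bytes
1 MiB = 2^20 bytes = 1,048,576 bytes
610,400 / 1,048,576 = 0.582 MiB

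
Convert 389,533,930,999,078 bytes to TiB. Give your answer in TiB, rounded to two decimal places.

354.28 TiB

389,533,930,999,078 bytes given.
1 TiB = 1,099,511,627,776 bytes
389,533,930,999,078 / 1,099,511,627,776 = 354.28 TiB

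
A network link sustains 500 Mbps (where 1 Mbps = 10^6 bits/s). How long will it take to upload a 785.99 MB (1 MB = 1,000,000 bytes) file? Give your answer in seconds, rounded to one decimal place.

12.6 seconds

785.99 MB = 785,990,000 bytes = 6,287,920,000 bits
500 Mbps = 500,000,000 bits/s
time = 6,287,920,000 / 500,000,000 = 12.6 s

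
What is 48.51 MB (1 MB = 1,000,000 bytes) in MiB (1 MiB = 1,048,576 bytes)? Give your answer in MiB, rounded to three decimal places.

48.51 MB = 48.51 × 10^6 bytes = 48,510,000 bytes
1 MiB = 2^20 bytes = 1,048,576 bytes
48,510,000 / 1,048,576 = 46.263 MiB

46.263 MiB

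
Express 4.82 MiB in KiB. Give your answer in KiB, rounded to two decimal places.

4.82 MiB = 4.82 × 2^20 bytes = 5,054,136.32 bytes
1 KiB = 2^10 bytes = 1,024 bytes
5,054,136.32 / 1,024 = 4,935.68 KiB

4,935.68 KiB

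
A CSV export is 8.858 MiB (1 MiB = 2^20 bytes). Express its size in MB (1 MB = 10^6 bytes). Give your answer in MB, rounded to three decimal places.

8.858 MiB × 1,048,576 bytes/MiB = 9,288,286.208 bytes
1 MB = 10^6 bytes = 1,000,000 bytes
9,288,286.208 / 1,000,000 = 9.288 MB

9.288 MB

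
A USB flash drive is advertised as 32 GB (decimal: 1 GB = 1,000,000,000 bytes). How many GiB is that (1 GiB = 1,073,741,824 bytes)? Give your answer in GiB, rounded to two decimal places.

32 GB × 1,000,000,000 bytes/GB = 32,000,000,000 bytes
1 GiB = 2^30 bytes = 1,073,741,824 bytes
32,000,000,000 / 1,073,741,824 = 29.80 GiB

29.80 GiB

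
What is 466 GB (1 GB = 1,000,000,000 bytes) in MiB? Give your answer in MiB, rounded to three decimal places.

466 GB × 1,000,000,000 bytes/GB = 466,000,000,000 bytes
1 MiB = 2^20 bytes = 1,048,576 bytes
466,000,000,000 / 1,048,576 = 444,412.231 MiB

444,412.231 MiB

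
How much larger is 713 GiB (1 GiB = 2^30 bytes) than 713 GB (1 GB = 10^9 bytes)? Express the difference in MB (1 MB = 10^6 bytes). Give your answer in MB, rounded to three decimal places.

52,577.921 MB

713 GiB = 713 × 1,073,741,824 = 765,577,920,512 bytes
713 GB = 713 × 1,000,000,000 = 713,000,000,000 bytes
difference = 52,577,920,512 bytes
52,577,920,512 / 1,000,000 = 52,577.921 MB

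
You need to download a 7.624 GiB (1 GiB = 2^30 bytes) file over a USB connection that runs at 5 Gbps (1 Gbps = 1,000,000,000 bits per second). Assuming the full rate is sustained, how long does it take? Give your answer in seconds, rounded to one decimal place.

13.1 seconds

7.624 GiB = 8,186,207,666.176 bytes = 65,489,661,329.408 bits
5 Gbps = 5,000,000,000 bits/s
time = 65,489,661,329.408 / 5,000,000,000 = 13.1 s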